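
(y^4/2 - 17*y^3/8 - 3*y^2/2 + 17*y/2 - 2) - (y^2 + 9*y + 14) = y^4/2 - 17*y^3/8 - 5*y^2/2 - y/2 - 16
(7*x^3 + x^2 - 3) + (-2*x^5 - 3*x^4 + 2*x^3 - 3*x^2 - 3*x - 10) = -2*x^5 - 3*x^4 + 9*x^3 - 2*x^2 - 3*x - 13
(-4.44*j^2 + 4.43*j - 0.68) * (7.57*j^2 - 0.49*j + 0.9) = -33.6108*j^4 + 35.7107*j^3 - 11.3143*j^2 + 4.3202*j - 0.612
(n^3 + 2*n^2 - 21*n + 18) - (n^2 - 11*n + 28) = n^3 + n^2 - 10*n - 10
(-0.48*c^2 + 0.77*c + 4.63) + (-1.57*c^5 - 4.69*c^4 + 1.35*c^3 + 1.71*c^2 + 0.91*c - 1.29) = -1.57*c^5 - 4.69*c^4 + 1.35*c^3 + 1.23*c^2 + 1.68*c + 3.34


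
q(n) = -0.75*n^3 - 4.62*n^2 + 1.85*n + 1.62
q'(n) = -2.25*n^2 - 9.24*n + 1.85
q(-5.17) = -27.79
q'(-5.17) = -10.52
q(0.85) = -0.61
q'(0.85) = -7.63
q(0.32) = 1.71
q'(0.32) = -1.34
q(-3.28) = -27.69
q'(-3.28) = 7.95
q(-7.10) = 24.02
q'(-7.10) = -45.97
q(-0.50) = -0.37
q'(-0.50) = 5.91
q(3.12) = -60.36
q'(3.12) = -48.88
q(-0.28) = 0.76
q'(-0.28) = 4.26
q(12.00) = -1937.46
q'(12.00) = -433.03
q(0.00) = 1.62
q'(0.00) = 1.85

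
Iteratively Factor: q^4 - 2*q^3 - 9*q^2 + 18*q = (q - 3)*(q^3 + q^2 - 6*q) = (q - 3)*(q + 3)*(q^2 - 2*q) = q*(q - 3)*(q + 3)*(q - 2)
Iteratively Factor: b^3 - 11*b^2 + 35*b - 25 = (b - 1)*(b^2 - 10*b + 25) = (b - 5)*(b - 1)*(b - 5)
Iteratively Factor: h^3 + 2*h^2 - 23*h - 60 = (h - 5)*(h^2 + 7*h + 12) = (h - 5)*(h + 4)*(h + 3)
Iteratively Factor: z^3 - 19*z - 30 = (z + 3)*(z^2 - 3*z - 10) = (z - 5)*(z + 3)*(z + 2)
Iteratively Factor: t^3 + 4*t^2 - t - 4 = (t + 4)*(t^2 - 1) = (t + 1)*(t + 4)*(t - 1)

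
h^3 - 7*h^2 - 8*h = h*(h - 8)*(h + 1)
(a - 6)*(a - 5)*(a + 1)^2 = a^4 - 9*a^3 + 9*a^2 + 49*a + 30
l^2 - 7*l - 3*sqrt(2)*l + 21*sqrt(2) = (l - 7)*(l - 3*sqrt(2))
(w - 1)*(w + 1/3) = w^2 - 2*w/3 - 1/3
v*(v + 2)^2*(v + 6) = v^4 + 10*v^3 + 28*v^2 + 24*v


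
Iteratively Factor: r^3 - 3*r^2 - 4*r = (r)*(r^2 - 3*r - 4) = r*(r - 4)*(r + 1)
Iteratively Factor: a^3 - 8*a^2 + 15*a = (a - 5)*(a^2 - 3*a) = (a - 5)*(a - 3)*(a)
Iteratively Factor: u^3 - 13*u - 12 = (u + 3)*(u^2 - 3*u - 4) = (u + 1)*(u + 3)*(u - 4)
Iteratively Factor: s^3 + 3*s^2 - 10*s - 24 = (s + 4)*(s^2 - s - 6) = (s + 2)*(s + 4)*(s - 3)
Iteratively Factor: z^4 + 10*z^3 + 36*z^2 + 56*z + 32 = (z + 2)*(z^3 + 8*z^2 + 20*z + 16) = (z + 2)^2*(z^2 + 6*z + 8) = (z + 2)^2*(z + 4)*(z + 2)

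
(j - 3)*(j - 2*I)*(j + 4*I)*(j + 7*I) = j^4 - 3*j^3 + 9*I*j^3 - 6*j^2 - 27*I*j^2 + 18*j + 56*I*j - 168*I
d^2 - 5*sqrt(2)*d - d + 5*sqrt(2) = (d - 1)*(d - 5*sqrt(2))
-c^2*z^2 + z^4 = z^2*(-c + z)*(c + z)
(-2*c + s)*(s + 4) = -2*c*s - 8*c + s^2 + 4*s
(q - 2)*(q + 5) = q^2 + 3*q - 10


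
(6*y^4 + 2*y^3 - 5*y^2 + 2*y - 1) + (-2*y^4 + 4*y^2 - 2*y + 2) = 4*y^4 + 2*y^3 - y^2 + 1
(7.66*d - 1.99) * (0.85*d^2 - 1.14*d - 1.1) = 6.511*d^3 - 10.4239*d^2 - 6.1574*d + 2.189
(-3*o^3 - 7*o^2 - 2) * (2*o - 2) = -6*o^4 - 8*o^3 + 14*o^2 - 4*o + 4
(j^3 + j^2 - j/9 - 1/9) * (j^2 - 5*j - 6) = j^5 - 4*j^4 - 100*j^3/9 - 50*j^2/9 + 11*j/9 + 2/3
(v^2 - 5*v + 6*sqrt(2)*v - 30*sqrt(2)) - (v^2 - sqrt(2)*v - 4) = -5*v + 7*sqrt(2)*v - 30*sqrt(2) + 4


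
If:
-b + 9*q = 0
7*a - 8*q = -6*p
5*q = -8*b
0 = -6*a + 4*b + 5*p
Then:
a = 0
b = 0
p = 0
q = 0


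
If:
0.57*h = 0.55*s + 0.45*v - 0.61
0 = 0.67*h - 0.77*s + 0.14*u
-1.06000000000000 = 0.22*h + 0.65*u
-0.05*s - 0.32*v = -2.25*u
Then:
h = -4.72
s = -4.11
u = -0.03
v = 0.40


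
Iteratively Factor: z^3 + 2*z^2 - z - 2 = (z + 1)*(z^2 + z - 2) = (z + 1)*(z + 2)*(z - 1)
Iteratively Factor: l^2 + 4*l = (l)*(l + 4)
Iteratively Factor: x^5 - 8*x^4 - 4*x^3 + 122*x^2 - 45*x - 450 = (x - 5)*(x^4 - 3*x^3 - 19*x^2 + 27*x + 90) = (x - 5)*(x + 2)*(x^3 - 5*x^2 - 9*x + 45) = (x - 5)^2*(x + 2)*(x^2 - 9) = (x - 5)^2*(x - 3)*(x + 2)*(x + 3)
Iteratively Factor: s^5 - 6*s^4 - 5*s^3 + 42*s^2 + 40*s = (s + 1)*(s^4 - 7*s^3 + 2*s^2 + 40*s) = (s - 5)*(s + 1)*(s^3 - 2*s^2 - 8*s) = (s - 5)*(s - 4)*(s + 1)*(s^2 + 2*s) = (s - 5)*(s - 4)*(s + 1)*(s + 2)*(s)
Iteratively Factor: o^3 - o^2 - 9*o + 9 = (o - 3)*(o^2 + 2*o - 3) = (o - 3)*(o + 3)*(o - 1)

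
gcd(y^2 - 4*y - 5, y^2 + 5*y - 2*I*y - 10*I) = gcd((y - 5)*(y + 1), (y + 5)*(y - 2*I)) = 1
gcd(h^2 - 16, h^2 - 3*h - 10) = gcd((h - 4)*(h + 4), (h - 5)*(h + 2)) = 1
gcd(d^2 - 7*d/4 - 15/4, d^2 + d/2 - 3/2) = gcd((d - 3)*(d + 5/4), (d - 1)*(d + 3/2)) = 1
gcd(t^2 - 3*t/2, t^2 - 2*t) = t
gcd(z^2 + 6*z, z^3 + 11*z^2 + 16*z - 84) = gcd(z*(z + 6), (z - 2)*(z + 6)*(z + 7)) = z + 6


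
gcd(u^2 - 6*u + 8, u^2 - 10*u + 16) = u - 2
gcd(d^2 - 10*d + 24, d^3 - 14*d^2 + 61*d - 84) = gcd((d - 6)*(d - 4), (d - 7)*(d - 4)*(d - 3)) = d - 4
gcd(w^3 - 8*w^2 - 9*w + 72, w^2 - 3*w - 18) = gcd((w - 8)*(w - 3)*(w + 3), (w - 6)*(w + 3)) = w + 3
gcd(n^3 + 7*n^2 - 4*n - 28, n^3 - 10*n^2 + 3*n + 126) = 1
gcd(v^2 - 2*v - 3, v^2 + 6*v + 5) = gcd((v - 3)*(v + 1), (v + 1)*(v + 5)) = v + 1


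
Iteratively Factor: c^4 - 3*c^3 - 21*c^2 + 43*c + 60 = (c - 3)*(c^3 - 21*c - 20) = (c - 3)*(c + 4)*(c^2 - 4*c - 5) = (c - 3)*(c + 1)*(c + 4)*(c - 5)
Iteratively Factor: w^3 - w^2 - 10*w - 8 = (w + 1)*(w^2 - 2*w - 8) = (w - 4)*(w + 1)*(w + 2)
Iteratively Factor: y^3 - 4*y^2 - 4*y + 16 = (y - 4)*(y^2 - 4) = (y - 4)*(y - 2)*(y + 2)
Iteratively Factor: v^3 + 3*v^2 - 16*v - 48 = (v - 4)*(v^2 + 7*v + 12) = (v - 4)*(v + 4)*(v + 3)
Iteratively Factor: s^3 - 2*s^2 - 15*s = (s - 5)*(s^2 + 3*s) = s*(s - 5)*(s + 3)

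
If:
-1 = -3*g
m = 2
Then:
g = 1/3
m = 2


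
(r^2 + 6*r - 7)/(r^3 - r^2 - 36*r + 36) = (r + 7)/(r^2 - 36)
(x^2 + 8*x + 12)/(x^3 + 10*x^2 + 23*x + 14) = (x + 6)/(x^2 + 8*x + 7)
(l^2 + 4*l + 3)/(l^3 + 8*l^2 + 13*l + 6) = (l + 3)/(l^2 + 7*l + 6)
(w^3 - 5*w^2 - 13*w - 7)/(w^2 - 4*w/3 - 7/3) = 3*(w^2 - 6*w - 7)/(3*w - 7)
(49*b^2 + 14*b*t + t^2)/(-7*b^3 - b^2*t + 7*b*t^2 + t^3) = (7*b + t)/(-b^2 + t^2)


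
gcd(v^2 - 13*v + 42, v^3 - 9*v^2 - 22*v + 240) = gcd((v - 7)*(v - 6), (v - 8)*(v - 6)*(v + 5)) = v - 6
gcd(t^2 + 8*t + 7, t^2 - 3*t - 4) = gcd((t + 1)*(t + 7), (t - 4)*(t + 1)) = t + 1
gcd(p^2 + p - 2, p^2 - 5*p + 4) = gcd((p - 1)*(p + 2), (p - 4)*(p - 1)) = p - 1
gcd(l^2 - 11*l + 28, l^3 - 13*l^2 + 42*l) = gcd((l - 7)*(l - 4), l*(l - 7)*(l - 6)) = l - 7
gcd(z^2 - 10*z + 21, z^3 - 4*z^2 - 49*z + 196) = z - 7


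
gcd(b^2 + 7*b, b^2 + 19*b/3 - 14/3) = b + 7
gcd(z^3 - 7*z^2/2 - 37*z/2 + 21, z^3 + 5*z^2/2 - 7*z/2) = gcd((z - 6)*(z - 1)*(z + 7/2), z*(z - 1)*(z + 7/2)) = z^2 + 5*z/2 - 7/2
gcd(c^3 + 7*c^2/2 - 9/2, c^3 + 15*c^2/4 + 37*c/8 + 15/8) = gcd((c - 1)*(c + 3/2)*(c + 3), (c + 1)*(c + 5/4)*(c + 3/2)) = c + 3/2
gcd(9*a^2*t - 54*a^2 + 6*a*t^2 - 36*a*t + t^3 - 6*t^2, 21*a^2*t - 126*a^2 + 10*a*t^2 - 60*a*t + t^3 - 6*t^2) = 3*a*t - 18*a + t^2 - 6*t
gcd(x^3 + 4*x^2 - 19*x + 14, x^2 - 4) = x - 2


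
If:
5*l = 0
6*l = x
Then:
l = 0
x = 0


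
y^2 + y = y*(y + 1)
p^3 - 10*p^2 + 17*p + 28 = (p - 7)*(p - 4)*(p + 1)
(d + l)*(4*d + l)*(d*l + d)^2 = 4*d^4*l^2 + 8*d^4*l + 4*d^4 + 5*d^3*l^3 + 10*d^3*l^2 + 5*d^3*l + d^2*l^4 + 2*d^2*l^3 + d^2*l^2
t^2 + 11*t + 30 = (t + 5)*(t + 6)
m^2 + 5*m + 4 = (m + 1)*(m + 4)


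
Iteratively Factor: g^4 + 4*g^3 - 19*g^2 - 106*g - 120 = (g + 2)*(g^3 + 2*g^2 - 23*g - 60) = (g + 2)*(g + 3)*(g^2 - g - 20) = (g - 5)*(g + 2)*(g + 3)*(g + 4)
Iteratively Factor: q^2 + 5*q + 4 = (q + 4)*(q + 1)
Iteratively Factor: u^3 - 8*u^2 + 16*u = (u - 4)*(u^2 - 4*u) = (u - 4)^2*(u)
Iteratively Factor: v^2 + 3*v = (v + 3)*(v)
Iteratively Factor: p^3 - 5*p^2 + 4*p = (p)*(p^2 - 5*p + 4) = p*(p - 4)*(p - 1)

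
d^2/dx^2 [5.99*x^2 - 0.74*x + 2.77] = 11.9800000000000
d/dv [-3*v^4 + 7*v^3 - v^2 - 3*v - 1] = -12*v^3 + 21*v^2 - 2*v - 3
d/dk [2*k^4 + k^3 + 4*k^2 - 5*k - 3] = 8*k^3 + 3*k^2 + 8*k - 5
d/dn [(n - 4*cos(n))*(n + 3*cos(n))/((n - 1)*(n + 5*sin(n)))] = ((1 - n)*(n - 4*cos(n))*(n + 3*cos(n))*(5*cos(n) + 1) + (n - 1)*(n + 5*sin(n))*(n*sin(n) + 2*n + 12*sin(2*n) - cos(n)) - (n + 5*sin(n))*(n - 4*cos(n))*(n + 3*cos(n)))/((n - 1)^2*(n + 5*sin(n))^2)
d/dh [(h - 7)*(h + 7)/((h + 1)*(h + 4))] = (5*h^2 + 106*h + 245)/(h^4 + 10*h^3 + 33*h^2 + 40*h + 16)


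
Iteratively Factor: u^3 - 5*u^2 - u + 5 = (u + 1)*(u^2 - 6*u + 5) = (u - 1)*(u + 1)*(u - 5)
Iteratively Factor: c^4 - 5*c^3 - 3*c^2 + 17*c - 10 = (c + 2)*(c^3 - 7*c^2 + 11*c - 5) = (c - 5)*(c + 2)*(c^2 - 2*c + 1) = (c - 5)*(c - 1)*(c + 2)*(c - 1)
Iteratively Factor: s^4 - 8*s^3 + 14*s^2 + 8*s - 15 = (s + 1)*(s^3 - 9*s^2 + 23*s - 15) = (s - 3)*(s + 1)*(s^2 - 6*s + 5) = (s - 3)*(s - 1)*(s + 1)*(s - 5)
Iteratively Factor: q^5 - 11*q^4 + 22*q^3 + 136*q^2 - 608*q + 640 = (q - 5)*(q^4 - 6*q^3 - 8*q^2 + 96*q - 128) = (q - 5)*(q + 4)*(q^3 - 10*q^2 + 32*q - 32) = (q - 5)*(q - 4)*(q + 4)*(q^2 - 6*q + 8) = (q - 5)*(q - 4)^2*(q + 4)*(q - 2)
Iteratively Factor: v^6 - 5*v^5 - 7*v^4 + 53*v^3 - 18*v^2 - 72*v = (v)*(v^5 - 5*v^4 - 7*v^3 + 53*v^2 - 18*v - 72) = v*(v - 2)*(v^4 - 3*v^3 - 13*v^2 + 27*v + 36) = v*(v - 2)*(v + 1)*(v^3 - 4*v^2 - 9*v + 36) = v*(v - 2)*(v + 1)*(v + 3)*(v^2 - 7*v + 12) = v*(v - 3)*(v - 2)*(v + 1)*(v + 3)*(v - 4)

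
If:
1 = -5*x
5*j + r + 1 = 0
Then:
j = -r/5 - 1/5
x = -1/5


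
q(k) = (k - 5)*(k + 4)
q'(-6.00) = -13.00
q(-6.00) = 22.00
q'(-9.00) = -19.00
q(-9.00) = 70.00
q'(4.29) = 7.58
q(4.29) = -5.89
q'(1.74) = 2.48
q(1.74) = -18.71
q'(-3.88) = -8.76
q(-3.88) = -1.07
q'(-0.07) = -1.14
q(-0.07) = -19.93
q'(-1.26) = -3.52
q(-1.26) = -17.15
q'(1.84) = 2.68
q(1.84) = -18.45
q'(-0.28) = -1.56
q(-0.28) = -19.64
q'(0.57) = 0.14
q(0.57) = -20.25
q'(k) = 2*k - 1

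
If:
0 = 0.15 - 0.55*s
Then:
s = 0.27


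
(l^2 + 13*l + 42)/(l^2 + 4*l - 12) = (l + 7)/(l - 2)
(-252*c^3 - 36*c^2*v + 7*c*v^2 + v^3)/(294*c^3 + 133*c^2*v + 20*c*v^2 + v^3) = (-6*c + v)/(7*c + v)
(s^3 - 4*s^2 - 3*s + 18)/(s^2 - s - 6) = s - 3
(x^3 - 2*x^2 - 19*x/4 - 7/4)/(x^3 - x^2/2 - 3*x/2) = (4*x^2 - 12*x - 7)/(2*x*(2*x - 3))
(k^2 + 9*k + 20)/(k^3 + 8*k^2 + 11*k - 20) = 1/(k - 1)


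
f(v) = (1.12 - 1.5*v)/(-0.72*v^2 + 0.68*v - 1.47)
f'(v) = (1.12 - 1.5*v)*(1.44*v - 0.68)/(-0.72*v^2 + 0.68*v - 1.47)^2 - 1.5/(-0.72*v^2 + 0.68*v - 1.47) = (-1.08*v^2 + 1.6128*v + 1.4434)/(0.5184*v^4 - 0.9792*v^3 + 2.5792*v^2 - 1.9992*v + 2.1609)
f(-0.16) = -0.85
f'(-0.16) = 0.45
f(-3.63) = -0.49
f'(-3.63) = -0.10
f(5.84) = 0.35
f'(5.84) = -0.05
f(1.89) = 0.62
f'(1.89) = 0.08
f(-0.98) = -0.92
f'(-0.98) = -0.15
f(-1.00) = -0.91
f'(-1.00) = -0.15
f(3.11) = 0.56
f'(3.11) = -0.10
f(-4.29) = -0.43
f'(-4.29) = -0.08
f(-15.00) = -0.14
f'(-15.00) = -0.01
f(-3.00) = -0.56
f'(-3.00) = -0.13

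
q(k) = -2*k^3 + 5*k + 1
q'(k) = 5 - 6*k^2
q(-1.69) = 2.20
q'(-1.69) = -12.14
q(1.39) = 2.58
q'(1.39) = -6.59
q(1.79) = -1.52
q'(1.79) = -14.22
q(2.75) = -26.84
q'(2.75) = -40.38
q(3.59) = -73.59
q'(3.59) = -72.33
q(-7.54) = 820.62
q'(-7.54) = -336.11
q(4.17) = -123.17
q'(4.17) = -99.33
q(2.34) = -12.93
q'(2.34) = -27.85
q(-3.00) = 40.00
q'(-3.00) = -49.00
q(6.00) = -401.00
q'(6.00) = -211.00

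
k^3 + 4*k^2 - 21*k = k*(k - 3)*(k + 7)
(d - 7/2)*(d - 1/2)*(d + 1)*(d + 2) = d^4 - d^3 - 33*d^2/4 - 11*d/4 + 7/2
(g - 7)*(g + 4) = g^2 - 3*g - 28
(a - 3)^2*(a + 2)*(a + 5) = a^4 + a^3 - 23*a^2 + 3*a + 90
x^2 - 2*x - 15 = (x - 5)*(x + 3)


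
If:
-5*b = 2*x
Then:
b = -2*x/5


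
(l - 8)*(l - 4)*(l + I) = l^3 - 12*l^2 + I*l^2 + 32*l - 12*I*l + 32*I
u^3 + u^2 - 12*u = u*(u - 3)*(u + 4)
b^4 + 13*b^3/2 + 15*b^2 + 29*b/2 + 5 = (b + 1)*(b + 5/2)*(sqrt(2)*b/2 + sqrt(2))*(sqrt(2)*b + sqrt(2))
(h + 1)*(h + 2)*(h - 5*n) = h^3 - 5*h^2*n + 3*h^2 - 15*h*n + 2*h - 10*n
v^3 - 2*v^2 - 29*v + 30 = (v - 6)*(v - 1)*(v + 5)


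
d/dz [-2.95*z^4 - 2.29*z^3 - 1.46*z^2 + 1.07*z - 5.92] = -11.8*z^3 - 6.87*z^2 - 2.92*z + 1.07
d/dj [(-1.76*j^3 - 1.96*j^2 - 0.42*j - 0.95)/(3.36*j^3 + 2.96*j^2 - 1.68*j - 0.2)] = (1.376*j^4 + 8.736*j^3 + 15.168*j^2 + 6.408*j - 1.512)/(11.2896*j^6 + 19.8912*j^5 - 2.528*j^4 - 11.2896*j^3 + 1.6384*j^2 + 0.672*j + 0.04)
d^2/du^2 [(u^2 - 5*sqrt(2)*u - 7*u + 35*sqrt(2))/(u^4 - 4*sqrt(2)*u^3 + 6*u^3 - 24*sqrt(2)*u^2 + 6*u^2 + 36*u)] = 2*(3*u^8 - 42*sqrt(2)*u^7 - 24*u^7 + 46*u^6 + 310*sqrt(2)*u^6 - 3810*u^5 + 3552*sqrt(2)*u^5 - 34920*u^4 + 17250*sqrt(2)*u^4 - 99660*u^3 + 63372*sqrt(2)*u^3 - 90720*u^2 + 147420*sqrt(2)*u^2 - 181440*u + 22680*sqrt(2)*u + 45360*sqrt(2))/(u^3*(u^9 - 12*sqrt(2)*u^8 + 18*u^8 - 216*sqrt(2)*u^7 + 222*u^7 - 1568*sqrt(2)*u^6 + 2268*u^6 - 7488*sqrt(2)*u^5 + 12996*u^5 - 29808*sqrt(2)*u^4 + 36936*u^4 - 66528*sqrt(2)*u^3 + 74088*u^3 - 46656*sqrt(2)*u^2 + 151632*u^2 - 93312*sqrt(2)*u + 23328*u + 46656))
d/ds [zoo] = 0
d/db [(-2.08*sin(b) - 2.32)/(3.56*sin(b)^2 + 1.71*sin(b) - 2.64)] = (7.4048*sin(b)^2 + 16.5184*sin(b) + 9.4584)*cos(b)/(12.6736*sin(b)^4 + 12.1752*sin(b)^3 - 15.8727*sin(b)^2 - 9.0288*sin(b) + 6.9696)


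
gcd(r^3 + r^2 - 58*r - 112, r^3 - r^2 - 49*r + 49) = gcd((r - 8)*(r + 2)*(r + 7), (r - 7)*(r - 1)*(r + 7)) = r + 7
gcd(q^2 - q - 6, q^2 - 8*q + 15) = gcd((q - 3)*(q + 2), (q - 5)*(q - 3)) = q - 3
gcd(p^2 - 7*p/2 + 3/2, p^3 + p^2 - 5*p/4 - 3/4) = 1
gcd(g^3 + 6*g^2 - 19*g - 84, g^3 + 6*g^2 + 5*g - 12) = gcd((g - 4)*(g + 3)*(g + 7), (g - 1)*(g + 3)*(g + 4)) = g + 3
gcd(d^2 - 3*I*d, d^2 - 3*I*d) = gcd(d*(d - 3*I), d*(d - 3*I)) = d^2 - 3*I*d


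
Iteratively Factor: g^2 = (g)*(g)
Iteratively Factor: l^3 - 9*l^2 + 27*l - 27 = (l - 3)*(l^2 - 6*l + 9) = (l - 3)^2*(l - 3)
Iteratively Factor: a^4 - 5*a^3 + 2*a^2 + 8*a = (a - 4)*(a^3 - a^2 - 2*a) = (a - 4)*(a + 1)*(a^2 - 2*a) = a*(a - 4)*(a + 1)*(a - 2)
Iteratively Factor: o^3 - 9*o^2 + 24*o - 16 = (o - 4)*(o^2 - 5*o + 4) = (o - 4)*(o - 1)*(o - 4)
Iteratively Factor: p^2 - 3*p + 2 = (p - 2)*(p - 1)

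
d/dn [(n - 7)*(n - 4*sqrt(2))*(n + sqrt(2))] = 3*n^2 - 14*n - 6*sqrt(2)*n - 8 + 21*sqrt(2)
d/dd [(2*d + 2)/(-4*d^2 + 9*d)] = 2*(4*d^2 + 8*d - 9)/(d^2*(16*d^2 - 72*d + 81))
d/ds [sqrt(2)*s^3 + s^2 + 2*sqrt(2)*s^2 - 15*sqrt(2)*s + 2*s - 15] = 3*sqrt(2)*s^2 + 2*s + 4*sqrt(2)*s - 15*sqrt(2) + 2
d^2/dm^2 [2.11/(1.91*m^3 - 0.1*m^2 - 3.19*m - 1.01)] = ((0.422 - 24.1806*m)*(-1.91*m^3 + 0.1*m^2 + 3.19*m + 1.01) - 2.11*(-11.46*m^2 + 0.4*m + 6.38)*(-5.73*m^2 + 0.2*m + 3.19))/(-1.91*m^3 + 0.1*m^2 + 3.19*m + 1.01)^3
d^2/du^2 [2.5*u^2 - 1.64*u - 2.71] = 5.00000000000000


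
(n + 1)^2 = n^2 + 2*n + 1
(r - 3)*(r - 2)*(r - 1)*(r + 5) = r^4 - r^3 - 19*r^2 + 49*r - 30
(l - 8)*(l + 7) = l^2 - l - 56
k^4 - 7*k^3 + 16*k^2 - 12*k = k*(k - 3)*(k - 2)^2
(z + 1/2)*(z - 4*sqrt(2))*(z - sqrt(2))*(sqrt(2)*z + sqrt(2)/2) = sqrt(2)*z^4 - 10*z^3 + sqrt(2)*z^3 - 10*z^2 + 33*sqrt(2)*z^2/4 - 5*z/2 + 8*sqrt(2)*z + 2*sqrt(2)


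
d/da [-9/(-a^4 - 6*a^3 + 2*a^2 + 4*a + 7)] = 18*(-2*a^3 - 9*a^2 + 2*a + 2)/(-a^4 - 6*a^3 + 2*a^2 + 4*a + 7)^2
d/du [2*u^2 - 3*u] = 4*u - 3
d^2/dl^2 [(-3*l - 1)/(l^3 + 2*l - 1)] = 2*(-(3*l + 1)*(3*l^2 + 2)^2 + 3*(3*l^2 + l*(3*l + 1) + 2)*(l^3 + 2*l - 1))/(l^3 + 2*l - 1)^3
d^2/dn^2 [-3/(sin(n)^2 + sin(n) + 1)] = 3*(4*sin(n)^3 + 3*sin(n)^2 - 9*sin(n) - 7)*sin(n)/(sin(n)^2 + sin(n) + 1)^3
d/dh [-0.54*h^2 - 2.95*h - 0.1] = -1.08*h - 2.95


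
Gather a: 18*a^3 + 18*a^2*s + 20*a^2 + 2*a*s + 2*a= 18*a^3 + a^2*(18*s + 20) + a*(2*s + 2)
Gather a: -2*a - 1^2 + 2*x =-2*a + 2*x - 1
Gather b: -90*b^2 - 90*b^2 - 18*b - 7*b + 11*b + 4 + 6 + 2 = -180*b^2 - 14*b + 12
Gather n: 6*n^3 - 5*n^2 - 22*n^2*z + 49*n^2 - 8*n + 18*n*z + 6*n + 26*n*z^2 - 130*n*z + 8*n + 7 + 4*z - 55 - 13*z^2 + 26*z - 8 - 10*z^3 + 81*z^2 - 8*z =6*n^3 + n^2*(44 - 22*z) + n*(26*z^2 - 112*z + 6) - 10*z^3 + 68*z^2 + 22*z - 56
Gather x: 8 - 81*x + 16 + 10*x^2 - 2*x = 10*x^2 - 83*x + 24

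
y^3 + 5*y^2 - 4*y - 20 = (y - 2)*(y + 2)*(y + 5)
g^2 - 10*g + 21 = (g - 7)*(g - 3)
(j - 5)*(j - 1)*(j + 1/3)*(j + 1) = j^4 - 14*j^3/3 - 8*j^2/3 + 14*j/3 + 5/3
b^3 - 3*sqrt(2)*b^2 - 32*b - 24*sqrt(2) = (b - 6*sqrt(2))*(b + sqrt(2))*(b + 2*sqrt(2))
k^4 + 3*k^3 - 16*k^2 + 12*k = k*(k - 2)*(k - 1)*(k + 6)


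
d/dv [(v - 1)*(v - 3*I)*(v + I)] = 3*v^2 + v*(-2 - 4*I) + 3 + 2*I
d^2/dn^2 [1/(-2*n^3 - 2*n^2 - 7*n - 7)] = 2*(2*(3*n + 1)*(2*n^3 + 2*n^2 + 7*n + 7) - (6*n^2 + 4*n + 7)^2)/(2*n^3 + 2*n^2 + 7*n + 7)^3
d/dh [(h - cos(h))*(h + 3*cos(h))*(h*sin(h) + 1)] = (h - cos(h))*(h + 3*cos(h))*(h*cos(h) + sin(h)) - (h - cos(h))*(h*sin(h) + 1)*(3*sin(h) - 1) + (h + 3*cos(h))*(h*sin(h) + 1)*(sin(h) + 1)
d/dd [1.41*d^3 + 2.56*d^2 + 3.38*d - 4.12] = 4.23*d^2 + 5.12*d + 3.38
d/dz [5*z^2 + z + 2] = 10*z + 1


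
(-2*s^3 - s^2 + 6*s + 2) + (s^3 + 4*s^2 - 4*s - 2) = -s^3 + 3*s^2 + 2*s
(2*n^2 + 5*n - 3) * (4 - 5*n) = -10*n^3 - 17*n^2 + 35*n - 12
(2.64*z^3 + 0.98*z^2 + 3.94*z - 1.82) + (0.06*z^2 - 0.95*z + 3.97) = 2.64*z^3 + 1.04*z^2 + 2.99*z + 2.15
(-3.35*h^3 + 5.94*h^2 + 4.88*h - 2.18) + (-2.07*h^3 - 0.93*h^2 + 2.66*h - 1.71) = -5.42*h^3 + 5.01*h^2 + 7.54*h - 3.89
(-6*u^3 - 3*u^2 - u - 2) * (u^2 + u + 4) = -6*u^5 - 9*u^4 - 28*u^3 - 15*u^2 - 6*u - 8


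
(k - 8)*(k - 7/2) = k^2 - 23*k/2 + 28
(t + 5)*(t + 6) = t^2 + 11*t + 30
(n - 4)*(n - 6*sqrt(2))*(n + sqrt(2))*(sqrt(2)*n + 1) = sqrt(2)*n^4 - 9*n^3 - 4*sqrt(2)*n^3 - 17*sqrt(2)*n^2 + 36*n^2 - 12*n + 68*sqrt(2)*n + 48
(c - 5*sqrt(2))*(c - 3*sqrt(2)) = c^2 - 8*sqrt(2)*c + 30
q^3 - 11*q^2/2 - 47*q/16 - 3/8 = (q - 6)*(q + 1/4)^2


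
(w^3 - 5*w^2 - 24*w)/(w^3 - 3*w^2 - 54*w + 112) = w*(w + 3)/(w^2 + 5*w - 14)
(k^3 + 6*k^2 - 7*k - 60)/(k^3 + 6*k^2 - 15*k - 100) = (k^2 + k - 12)/(k^2 + k - 20)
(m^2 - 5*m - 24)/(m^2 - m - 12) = (m - 8)/(m - 4)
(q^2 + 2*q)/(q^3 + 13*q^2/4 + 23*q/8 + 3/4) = 8*q/(8*q^2 + 10*q + 3)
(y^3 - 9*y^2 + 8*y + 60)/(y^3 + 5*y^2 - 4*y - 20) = (y^2 - 11*y + 30)/(y^2 + 3*y - 10)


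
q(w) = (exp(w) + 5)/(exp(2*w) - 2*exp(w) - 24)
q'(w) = (exp(w) + 5)*(-2*exp(2*w) + 2*exp(w))/(exp(2*w) - 2*exp(w) - 24)^2 + exp(w)/(exp(2*w) - 2*exp(w) - 24)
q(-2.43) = -0.21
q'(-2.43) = -0.00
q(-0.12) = -0.24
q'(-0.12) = -0.03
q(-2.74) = -0.21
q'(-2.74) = -0.00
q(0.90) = -0.33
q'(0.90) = -0.21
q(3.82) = 0.03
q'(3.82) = -0.03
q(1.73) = -3.07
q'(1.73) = -48.04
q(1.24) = -0.45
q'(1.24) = -0.58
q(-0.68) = -0.22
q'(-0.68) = -0.02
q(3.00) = 0.07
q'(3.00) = -0.11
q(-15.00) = -0.21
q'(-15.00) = 0.00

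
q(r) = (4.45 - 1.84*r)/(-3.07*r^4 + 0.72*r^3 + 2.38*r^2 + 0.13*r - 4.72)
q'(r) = (4.45 - 1.84*r)*(12.28*r^3 - 2.16*r^2 - 4.76*r - 0.13)/(-3.07*r^4 + 0.72*r^3 + 2.38*r^2 + 0.13*r - 4.72)^2 - 1.84/(-3.07*r^4 + 0.72*r^3 + 2.38*r^2 + 0.13*r - 4.72) = (-16.9464*r^4 + 57.2956*r^3 - 5.2328*r^2 - 21.182*r + 8.1063)/(9.4249*r^8 - 4.4208*r^7 - 14.0948*r^6 + 2.629*r^5 + 34.8324*r^4 - 6.178*r^3 - 22.4503*r^2 - 1.2272*r + 22.2784)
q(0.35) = -0.87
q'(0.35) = 0.12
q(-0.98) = -1.03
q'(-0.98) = -1.24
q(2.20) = -0.01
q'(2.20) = 0.05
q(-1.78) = -0.24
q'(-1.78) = -0.45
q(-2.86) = -0.05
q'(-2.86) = -0.06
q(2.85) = 0.00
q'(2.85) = 0.00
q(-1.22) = -0.71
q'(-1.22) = -1.29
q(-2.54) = -0.07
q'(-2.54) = -0.10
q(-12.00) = -0.00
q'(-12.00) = -0.00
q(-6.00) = -0.00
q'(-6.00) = -0.00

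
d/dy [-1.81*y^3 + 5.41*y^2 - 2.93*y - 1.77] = -5.43*y^2 + 10.82*y - 2.93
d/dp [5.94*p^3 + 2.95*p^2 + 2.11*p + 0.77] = 17.82*p^2 + 5.9*p + 2.11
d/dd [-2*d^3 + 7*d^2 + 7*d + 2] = -6*d^2 + 14*d + 7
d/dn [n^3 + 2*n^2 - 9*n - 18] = 3*n^2 + 4*n - 9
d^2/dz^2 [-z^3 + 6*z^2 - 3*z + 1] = 12 - 6*z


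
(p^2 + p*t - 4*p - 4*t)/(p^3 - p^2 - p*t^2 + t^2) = (p - 4)/(p^2 - p*t - p + t)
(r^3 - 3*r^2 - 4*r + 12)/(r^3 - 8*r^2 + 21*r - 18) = (r + 2)/(r - 3)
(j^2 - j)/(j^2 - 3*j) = (j - 1)/(j - 3)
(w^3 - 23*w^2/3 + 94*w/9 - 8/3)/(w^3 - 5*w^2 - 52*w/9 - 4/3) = (9*w^2 - 15*w + 4)/(9*w^2 + 9*w + 2)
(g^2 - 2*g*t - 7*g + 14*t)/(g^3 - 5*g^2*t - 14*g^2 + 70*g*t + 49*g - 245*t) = (-g + 2*t)/(-g^2 + 5*g*t + 7*g - 35*t)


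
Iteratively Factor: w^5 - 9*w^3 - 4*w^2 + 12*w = (w + 2)*(w^4 - 2*w^3 - 5*w^2 + 6*w) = (w - 3)*(w + 2)*(w^3 + w^2 - 2*w) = (w - 3)*(w + 2)^2*(w^2 - w) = (w - 3)*(w - 1)*(w + 2)^2*(w)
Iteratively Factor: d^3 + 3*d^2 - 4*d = (d - 1)*(d^2 + 4*d) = (d - 1)*(d + 4)*(d)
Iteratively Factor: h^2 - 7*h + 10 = (h - 5)*(h - 2)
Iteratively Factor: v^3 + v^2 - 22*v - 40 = (v + 4)*(v^2 - 3*v - 10) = (v + 2)*(v + 4)*(v - 5)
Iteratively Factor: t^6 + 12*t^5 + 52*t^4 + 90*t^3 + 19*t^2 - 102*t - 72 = (t + 4)*(t^5 + 8*t^4 + 20*t^3 + 10*t^2 - 21*t - 18) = (t + 3)*(t + 4)*(t^4 + 5*t^3 + 5*t^2 - 5*t - 6) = (t + 3)^2*(t + 4)*(t^3 + 2*t^2 - t - 2) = (t - 1)*(t + 3)^2*(t + 4)*(t^2 + 3*t + 2) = (t - 1)*(t + 1)*(t + 3)^2*(t + 4)*(t + 2)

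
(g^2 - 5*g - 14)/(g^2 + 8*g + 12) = (g - 7)/(g + 6)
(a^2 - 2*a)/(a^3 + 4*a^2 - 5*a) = (a - 2)/(a^2 + 4*a - 5)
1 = 1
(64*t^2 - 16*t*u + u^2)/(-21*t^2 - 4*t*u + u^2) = (-64*t^2 + 16*t*u - u^2)/(21*t^2 + 4*t*u - u^2)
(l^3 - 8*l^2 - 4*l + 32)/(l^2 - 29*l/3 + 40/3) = 3*(l^2 - 4)/(3*l - 5)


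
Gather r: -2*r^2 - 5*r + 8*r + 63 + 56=-2*r^2 + 3*r + 119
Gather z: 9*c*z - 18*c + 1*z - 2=-18*c + z*(9*c + 1) - 2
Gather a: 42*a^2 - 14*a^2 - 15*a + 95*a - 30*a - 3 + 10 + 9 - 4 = 28*a^2 + 50*a + 12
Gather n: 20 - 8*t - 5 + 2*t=15 - 6*t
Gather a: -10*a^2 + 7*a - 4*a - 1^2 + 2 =-10*a^2 + 3*a + 1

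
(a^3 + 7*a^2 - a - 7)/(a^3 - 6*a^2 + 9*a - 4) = (a^2 + 8*a + 7)/(a^2 - 5*a + 4)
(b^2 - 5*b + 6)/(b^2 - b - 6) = (b - 2)/(b + 2)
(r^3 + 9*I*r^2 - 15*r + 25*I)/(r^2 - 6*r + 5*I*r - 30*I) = (r^2 + 4*I*r + 5)/(r - 6)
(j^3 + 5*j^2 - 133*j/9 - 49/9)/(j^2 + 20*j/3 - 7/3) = (9*j^2 - 18*j - 7)/(3*(3*j - 1))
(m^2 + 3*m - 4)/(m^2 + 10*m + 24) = (m - 1)/(m + 6)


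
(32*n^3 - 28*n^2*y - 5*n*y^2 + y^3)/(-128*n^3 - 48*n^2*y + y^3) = (-n + y)/(4*n + y)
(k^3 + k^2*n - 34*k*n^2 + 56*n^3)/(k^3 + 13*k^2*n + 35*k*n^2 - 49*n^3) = (k^2 - 6*k*n + 8*n^2)/(k^2 + 6*k*n - 7*n^2)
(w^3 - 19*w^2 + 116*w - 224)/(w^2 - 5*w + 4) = (w^2 - 15*w + 56)/(w - 1)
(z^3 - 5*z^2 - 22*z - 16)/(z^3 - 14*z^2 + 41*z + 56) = (z + 2)/(z - 7)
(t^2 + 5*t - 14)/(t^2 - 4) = (t + 7)/(t + 2)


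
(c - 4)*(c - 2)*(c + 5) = c^3 - c^2 - 22*c + 40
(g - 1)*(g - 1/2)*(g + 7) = g^3 + 11*g^2/2 - 10*g + 7/2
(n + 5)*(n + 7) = n^2 + 12*n + 35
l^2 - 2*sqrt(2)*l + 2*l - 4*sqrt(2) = (l + 2)*(l - 2*sqrt(2))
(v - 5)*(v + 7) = v^2 + 2*v - 35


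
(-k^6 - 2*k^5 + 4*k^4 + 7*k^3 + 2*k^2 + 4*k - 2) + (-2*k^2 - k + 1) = -k^6 - 2*k^5 + 4*k^4 + 7*k^3 + 3*k - 1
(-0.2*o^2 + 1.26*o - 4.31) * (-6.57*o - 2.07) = 1.314*o^3 - 7.8642*o^2 + 25.7085*o + 8.9217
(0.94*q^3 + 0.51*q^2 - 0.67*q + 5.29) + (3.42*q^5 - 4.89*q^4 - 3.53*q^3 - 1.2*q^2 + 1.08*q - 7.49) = 3.42*q^5 - 4.89*q^4 - 2.59*q^3 - 0.69*q^2 + 0.41*q - 2.2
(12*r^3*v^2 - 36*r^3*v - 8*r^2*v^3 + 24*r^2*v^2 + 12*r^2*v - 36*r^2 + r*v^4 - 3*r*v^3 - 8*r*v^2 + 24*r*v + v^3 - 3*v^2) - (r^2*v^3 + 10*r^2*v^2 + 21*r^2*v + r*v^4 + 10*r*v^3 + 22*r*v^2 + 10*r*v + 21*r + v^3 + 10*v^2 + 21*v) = 12*r^3*v^2 - 36*r^3*v - 9*r^2*v^3 + 14*r^2*v^2 - 9*r^2*v - 36*r^2 - 13*r*v^3 - 30*r*v^2 + 14*r*v - 21*r - 13*v^2 - 21*v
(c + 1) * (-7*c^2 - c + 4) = -7*c^3 - 8*c^2 + 3*c + 4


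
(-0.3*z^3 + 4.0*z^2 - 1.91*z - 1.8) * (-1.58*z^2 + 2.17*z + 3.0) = 0.474*z^5 - 6.971*z^4 + 10.7978*z^3 + 10.6993*z^2 - 9.636*z - 5.4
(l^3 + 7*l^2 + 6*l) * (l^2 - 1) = l^5 + 7*l^4 + 5*l^3 - 7*l^2 - 6*l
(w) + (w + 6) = 2*w + 6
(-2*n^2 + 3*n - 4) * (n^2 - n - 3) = -2*n^4 + 5*n^3 - n^2 - 5*n + 12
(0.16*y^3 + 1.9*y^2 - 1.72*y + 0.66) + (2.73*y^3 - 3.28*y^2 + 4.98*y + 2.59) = 2.89*y^3 - 1.38*y^2 + 3.26*y + 3.25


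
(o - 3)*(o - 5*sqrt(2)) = o^2 - 5*sqrt(2)*o - 3*o + 15*sqrt(2)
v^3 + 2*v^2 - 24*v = v*(v - 4)*(v + 6)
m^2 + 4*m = m*(m + 4)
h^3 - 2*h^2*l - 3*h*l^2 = h*(h - 3*l)*(h + l)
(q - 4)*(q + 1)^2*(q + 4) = q^4 + 2*q^3 - 15*q^2 - 32*q - 16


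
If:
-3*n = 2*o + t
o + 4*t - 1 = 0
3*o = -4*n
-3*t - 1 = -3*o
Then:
No Solution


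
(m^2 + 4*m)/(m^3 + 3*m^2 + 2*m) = (m + 4)/(m^2 + 3*m + 2)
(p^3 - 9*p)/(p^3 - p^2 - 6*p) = (p + 3)/(p + 2)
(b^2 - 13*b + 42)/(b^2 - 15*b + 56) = (b - 6)/(b - 8)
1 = 1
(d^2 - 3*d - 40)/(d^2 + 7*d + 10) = (d - 8)/(d + 2)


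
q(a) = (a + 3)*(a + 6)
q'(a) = 2*a + 9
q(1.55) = 34.35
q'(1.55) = 12.10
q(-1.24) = 8.38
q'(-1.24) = 6.52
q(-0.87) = 10.93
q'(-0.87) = 7.26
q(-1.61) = 6.10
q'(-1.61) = 5.78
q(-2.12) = 3.41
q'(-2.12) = 4.76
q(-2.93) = 0.21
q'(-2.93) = 3.14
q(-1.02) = 9.86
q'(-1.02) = 6.96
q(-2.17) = 3.18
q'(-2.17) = 4.66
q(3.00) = 54.00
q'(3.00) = 15.00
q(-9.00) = 18.00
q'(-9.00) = -9.00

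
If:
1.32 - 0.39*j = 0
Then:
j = 3.38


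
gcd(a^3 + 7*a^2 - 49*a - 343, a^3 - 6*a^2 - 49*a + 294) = a^2 - 49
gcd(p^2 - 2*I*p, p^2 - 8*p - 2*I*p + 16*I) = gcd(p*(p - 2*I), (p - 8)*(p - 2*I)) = p - 2*I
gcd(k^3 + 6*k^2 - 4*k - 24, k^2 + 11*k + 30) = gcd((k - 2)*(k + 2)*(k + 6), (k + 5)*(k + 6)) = k + 6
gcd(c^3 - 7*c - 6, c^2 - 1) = c + 1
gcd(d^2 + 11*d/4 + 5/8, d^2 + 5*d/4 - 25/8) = d + 5/2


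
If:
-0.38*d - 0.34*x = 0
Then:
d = -0.894736842105263*x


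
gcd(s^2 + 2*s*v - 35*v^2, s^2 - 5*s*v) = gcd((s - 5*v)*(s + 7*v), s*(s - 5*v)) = s - 5*v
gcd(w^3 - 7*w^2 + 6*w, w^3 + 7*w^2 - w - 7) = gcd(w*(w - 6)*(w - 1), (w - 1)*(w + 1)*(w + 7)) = w - 1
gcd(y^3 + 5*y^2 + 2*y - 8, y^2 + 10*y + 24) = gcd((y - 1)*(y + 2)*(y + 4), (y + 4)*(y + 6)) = y + 4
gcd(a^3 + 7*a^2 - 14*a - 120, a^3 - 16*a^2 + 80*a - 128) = a - 4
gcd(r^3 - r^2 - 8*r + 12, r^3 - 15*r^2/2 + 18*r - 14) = r^2 - 4*r + 4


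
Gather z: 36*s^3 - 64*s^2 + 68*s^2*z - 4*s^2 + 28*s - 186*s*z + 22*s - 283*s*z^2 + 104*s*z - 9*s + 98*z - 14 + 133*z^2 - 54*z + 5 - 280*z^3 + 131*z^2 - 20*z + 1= 36*s^3 - 68*s^2 + 41*s - 280*z^3 + z^2*(264 - 283*s) + z*(68*s^2 - 82*s + 24) - 8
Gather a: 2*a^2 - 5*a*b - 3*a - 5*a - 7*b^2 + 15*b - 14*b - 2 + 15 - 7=2*a^2 + a*(-5*b - 8) - 7*b^2 + b + 6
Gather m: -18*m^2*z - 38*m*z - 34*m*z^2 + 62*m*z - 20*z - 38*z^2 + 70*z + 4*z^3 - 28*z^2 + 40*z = -18*m^2*z + m*(-34*z^2 + 24*z) + 4*z^3 - 66*z^2 + 90*z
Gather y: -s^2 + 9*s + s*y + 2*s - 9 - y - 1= -s^2 + 11*s + y*(s - 1) - 10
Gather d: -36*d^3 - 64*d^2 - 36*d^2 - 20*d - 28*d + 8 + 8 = -36*d^3 - 100*d^2 - 48*d + 16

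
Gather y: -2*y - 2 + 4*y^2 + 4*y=4*y^2 + 2*y - 2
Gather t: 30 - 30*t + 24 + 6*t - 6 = 48 - 24*t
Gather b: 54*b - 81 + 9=54*b - 72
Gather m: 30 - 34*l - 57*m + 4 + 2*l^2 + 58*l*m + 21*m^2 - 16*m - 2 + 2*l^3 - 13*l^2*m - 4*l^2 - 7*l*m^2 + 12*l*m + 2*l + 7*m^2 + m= 2*l^3 - 2*l^2 - 32*l + m^2*(28 - 7*l) + m*(-13*l^2 + 70*l - 72) + 32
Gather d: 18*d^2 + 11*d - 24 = 18*d^2 + 11*d - 24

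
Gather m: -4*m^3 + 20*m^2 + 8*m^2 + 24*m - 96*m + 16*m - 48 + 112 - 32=-4*m^3 + 28*m^2 - 56*m + 32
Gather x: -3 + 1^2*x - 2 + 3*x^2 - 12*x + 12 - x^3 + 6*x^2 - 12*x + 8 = -x^3 + 9*x^2 - 23*x + 15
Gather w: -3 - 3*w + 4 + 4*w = w + 1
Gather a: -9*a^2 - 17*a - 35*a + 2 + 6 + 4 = -9*a^2 - 52*a + 12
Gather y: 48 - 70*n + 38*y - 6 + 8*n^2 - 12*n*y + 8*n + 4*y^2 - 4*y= 8*n^2 - 62*n + 4*y^2 + y*(34 - 12*n) + 42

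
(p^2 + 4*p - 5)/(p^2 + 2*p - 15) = (p - 1)/(p - 3)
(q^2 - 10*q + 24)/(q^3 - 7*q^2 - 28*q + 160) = (q - 6)/(q^2 - 3*q - 40)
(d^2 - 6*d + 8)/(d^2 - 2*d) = (d - 4)/d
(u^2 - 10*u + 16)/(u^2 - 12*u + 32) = (u - 2)/(u - 4)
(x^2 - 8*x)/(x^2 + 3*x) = (x - 8)/(x + 3)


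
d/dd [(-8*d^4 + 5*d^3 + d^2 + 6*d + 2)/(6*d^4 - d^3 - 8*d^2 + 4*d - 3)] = (-22*d^6 + 116*d^5 - 243*d^4 + 100*d^3 + 13*d^2 + 26*d - 26)/(36*d^8 - 12*d^7 - 95*d^6 + 64*d^5 + 20*d^4 - 58*d^3 + 64*d^2 - 24*d + 9)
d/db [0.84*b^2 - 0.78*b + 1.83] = 1.68*b - 0.78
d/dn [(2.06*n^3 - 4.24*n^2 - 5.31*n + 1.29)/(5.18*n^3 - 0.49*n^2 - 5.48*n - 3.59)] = (20.9538*n^4 + 32.434*n^3 - 21.5995*n^2 + 31.7074*n + 26.1321)/(26.8324*n^6 - 5.0764*n^5 - 56.5327*n^4 - 31.822*n^3 + 33.5486*n^2 + 39.3464*n + 12.8881)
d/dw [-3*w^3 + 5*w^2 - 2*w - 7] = -9*w^2 + 10*w - 2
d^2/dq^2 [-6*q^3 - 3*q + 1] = -36*q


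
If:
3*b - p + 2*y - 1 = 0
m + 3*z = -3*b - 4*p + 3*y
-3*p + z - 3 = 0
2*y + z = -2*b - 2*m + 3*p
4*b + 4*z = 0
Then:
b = 33/26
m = -17/26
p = -37/26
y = -55/26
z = -33/26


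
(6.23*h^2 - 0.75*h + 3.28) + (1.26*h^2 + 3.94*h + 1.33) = 7.49*h^2 + 3.19*h + 4.61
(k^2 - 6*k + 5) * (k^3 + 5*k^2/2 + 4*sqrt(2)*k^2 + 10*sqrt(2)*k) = k^5 - 7*k^4/2 + 4*sqrt(2)*k^4 - 14*sqrt(2)*k^3 - 10*k^3 - 40*sqrt(2)*k^2 + 25*k^2/2 + 50*sqrt(2)*k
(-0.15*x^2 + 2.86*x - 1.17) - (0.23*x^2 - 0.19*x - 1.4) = -0.38*x^2 + 3.05*x + 0.23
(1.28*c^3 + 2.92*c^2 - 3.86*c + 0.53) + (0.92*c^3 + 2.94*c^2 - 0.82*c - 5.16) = 2.2*c^3 + 5.86*c^2 - 4.68*c - 4.63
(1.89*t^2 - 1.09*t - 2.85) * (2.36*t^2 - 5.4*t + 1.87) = 4.4604*t^4 - 12.7784*t^3 + 2.6943*t^2 + 13.3517*t - 5.3295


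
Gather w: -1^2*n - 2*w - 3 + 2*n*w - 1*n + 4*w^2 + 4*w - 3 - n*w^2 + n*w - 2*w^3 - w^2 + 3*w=-2*n - 2*w^3 + w^2*(3 - n) + w*(3*n + 5) - 6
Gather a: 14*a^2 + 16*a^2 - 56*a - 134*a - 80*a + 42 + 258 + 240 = 30*a^2 - 270*a + 540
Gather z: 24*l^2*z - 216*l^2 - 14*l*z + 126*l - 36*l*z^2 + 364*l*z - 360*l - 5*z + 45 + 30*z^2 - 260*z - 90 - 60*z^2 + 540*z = -216*l^2 - 234*l + z^2*(-36*l - 30) + z*(24*l^2 + 350*l + 275) - 45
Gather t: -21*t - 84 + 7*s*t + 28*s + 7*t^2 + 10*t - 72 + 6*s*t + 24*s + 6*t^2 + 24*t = 52*s + 13*t^2 + t*(13*s + 13) - 156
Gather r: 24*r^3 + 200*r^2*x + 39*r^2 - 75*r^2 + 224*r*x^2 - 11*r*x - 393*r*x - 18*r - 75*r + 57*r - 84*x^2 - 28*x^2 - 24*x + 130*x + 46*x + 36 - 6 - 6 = 24*r^3 + r^2*(200*x - 36) + r*(224*x^2 - 404*x - 36) - 112*x^2 + 152*x + 24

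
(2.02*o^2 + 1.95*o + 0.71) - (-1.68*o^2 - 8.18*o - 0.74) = 3.7*o^2 + 10.13*o + 1.45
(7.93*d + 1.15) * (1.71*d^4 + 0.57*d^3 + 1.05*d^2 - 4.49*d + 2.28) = 13.5603*d^5 + 6.4866*d^4 + 8.982*d^3 - 34.3982*d^2 + 12.9169*d + 2.622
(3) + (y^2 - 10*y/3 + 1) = y^2 - 10*y/3 + 4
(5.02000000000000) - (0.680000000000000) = 4.34000000000000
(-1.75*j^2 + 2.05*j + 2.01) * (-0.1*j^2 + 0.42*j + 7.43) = 0.175*j^4 - 0.94*j^3 - 12.3425*j^2 + 16.0757*j + 14.9343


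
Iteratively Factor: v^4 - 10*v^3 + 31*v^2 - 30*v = (v - 3)*(v^3 - 7*v^2 + 10*v) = v*(v - 3)*(v^2 - 7*v + 10) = v*(v - 3)*(v - 2)*(v - 5)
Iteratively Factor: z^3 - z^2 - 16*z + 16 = (z + 4)*(z^2 - 5*z + 4) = (z - 4)*(z + 4)*(z - 1)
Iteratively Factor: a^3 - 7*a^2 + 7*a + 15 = (a - 3)*(a^2 - 4*a - 5) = (a - 3)*(a + 1)*(a - 5)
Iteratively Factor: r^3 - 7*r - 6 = (r + 1)*(r^2 - r - 6) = (r + 1)*(r + 2)*(r - 3)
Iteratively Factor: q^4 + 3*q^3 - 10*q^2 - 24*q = (q - 3)*(q^3 + 6*q^2 + 8*q) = q*(q - 3)*(q^2 + 6*q + 8) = q*(q - 3)*(q + 2)*(q + 4)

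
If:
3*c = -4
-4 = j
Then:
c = -4/3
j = -4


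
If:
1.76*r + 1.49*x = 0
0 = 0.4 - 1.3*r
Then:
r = 0.31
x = -0.36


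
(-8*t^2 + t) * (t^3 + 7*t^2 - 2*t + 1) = -8*t^5 - 55*t^4 + 23*t^3 - 10*t^2 + t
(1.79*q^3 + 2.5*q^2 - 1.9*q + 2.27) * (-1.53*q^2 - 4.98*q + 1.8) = -2.7387*q^5 - 12.7392*q^4 - 6.321*q^3 + 10.4889*q^2 - 14.7246*q + 4.086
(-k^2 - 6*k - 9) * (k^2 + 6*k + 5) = -k^4 - 12*k^3 - 50*k^2 - 84*k - 45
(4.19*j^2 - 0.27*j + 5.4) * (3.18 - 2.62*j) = -10.9778*j^3 + 14.0316*j^2 - 15.0066*j + 17.172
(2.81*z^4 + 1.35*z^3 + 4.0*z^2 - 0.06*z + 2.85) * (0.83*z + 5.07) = 2.3323*z^5 + 15.3672*z^4 + 10.1645*z^3 + 20.2302*z^2 + 2.0613*z + 14.4495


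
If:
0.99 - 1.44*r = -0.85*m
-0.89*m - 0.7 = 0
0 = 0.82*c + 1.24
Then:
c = -1.51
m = -0.79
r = 0.22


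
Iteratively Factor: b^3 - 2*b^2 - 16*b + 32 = (b - 4)*(b^2 + 2*b - 8) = (b - 4)*(b - 2)*(b + 4)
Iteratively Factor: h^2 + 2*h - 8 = (h + 4)*(h - 2)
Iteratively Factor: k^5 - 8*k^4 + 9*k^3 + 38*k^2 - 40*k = (k)*(k^4 - 8*k^3 + 9*k^2 + 38*k - 40) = k*(k - 4)*(k^3 - 4*k^2 - 7*k + 10) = k*(k - 5)*(k - 4)*(k^2 + k - 2) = k*(k - 5)*(k - 4)*(k - 1)*(k + 2)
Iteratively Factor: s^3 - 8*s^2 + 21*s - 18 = (s - 3)*(s^2 - 5*s + 6) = (s - 3)^2*(s - 2)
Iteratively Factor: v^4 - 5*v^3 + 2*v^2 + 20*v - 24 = (v - 2)*(v^3 - 3*v^2 - 4*v + 12) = (v - 3)*(v - 2)*(v^2 - 4) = (v - 3)*(v - 2)*(v + 2)*(v - 2)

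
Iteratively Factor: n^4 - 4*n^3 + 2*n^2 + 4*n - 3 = (n - 1)*(n^3 - 3*n^2 - n + 3) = (n - 3)*(n - 1)*(n^2 - 1) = (n - 3)*(n - 1)^2*(n + 1)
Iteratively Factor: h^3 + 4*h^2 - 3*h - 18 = (h - 2)*(h^2 + 6*h + 9) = (h - 2)*(h + 3)*(h + 3)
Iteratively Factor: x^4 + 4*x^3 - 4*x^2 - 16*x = (x - 2)*(x^3 + 6*x^2 + 8*x) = (x - 2)*(x + 2)*(x^2 + 4*x) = x*(x - 2)*(x + 2)*(x + 4)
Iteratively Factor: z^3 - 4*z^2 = (z)*(z^2 - 4*z) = z^2*(z - 4)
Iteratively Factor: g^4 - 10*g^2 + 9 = (g - 1)*(g^3 + g^2 - 9*g - 9) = (g - 1)*(g + 1)*(g^2 - 9) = (g - 1)*(g + 1)*(g + 3)*(g - 3)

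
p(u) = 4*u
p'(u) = 4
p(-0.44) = -1.76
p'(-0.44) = 4.00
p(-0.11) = -0.44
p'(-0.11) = 4.00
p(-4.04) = -16.16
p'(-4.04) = 4.00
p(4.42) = 17.68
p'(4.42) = 4.00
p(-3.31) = -13.24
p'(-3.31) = 4.00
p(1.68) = 6.72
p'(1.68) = 4.00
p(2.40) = 9.60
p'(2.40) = 4.00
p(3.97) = 15.88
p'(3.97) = 4.00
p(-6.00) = -24.00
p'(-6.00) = 4.00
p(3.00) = 12.00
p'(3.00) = 4.00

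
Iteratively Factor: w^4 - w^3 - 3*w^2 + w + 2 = (w + 1)*(w^3 - 2*w^2 - w + 2) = (w + 1)^2*(w^2 - 3*w + 2) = (w - 2)*(w + 1)^2*(w - 1)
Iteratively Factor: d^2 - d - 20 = (d + 4)*(d - 5)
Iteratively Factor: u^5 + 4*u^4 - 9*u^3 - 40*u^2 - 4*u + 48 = (u - 1)*(u^4 + 5*u^3 - 4*u^2 - 44*u - 48) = (u - 3)*(u - 1)*(u^3 + 8*u^2 + 20*u + 16) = (u - 3)*(u - 1)*(u + 2)*(u^2 + 6*u + 8) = (u - 3)*(u - 1)*(u + 2)*(u + 4)*(u + 2)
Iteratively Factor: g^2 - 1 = (g - 1)*(g + 1)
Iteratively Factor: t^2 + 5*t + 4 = (t + 4)*(t + 1)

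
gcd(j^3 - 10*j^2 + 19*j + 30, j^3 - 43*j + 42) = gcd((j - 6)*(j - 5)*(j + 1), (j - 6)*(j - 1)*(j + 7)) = j - 6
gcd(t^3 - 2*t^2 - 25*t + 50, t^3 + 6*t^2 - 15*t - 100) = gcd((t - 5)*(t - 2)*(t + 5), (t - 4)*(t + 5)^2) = t + 5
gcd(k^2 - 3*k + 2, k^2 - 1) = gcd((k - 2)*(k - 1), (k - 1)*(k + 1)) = k - 1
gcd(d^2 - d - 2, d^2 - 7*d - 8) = d + 1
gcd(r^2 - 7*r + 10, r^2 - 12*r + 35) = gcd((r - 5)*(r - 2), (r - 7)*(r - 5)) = r - 5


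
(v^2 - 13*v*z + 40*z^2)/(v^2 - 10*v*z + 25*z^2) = (-v + 8*z)/(-v + 5*z)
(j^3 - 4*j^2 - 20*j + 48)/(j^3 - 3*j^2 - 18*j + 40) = (j - 6)/(j - 5)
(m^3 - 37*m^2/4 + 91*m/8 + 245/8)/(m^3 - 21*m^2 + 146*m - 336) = (8*m^2 - 18*m - 35)/(8*(m^2 - 14*m + 48))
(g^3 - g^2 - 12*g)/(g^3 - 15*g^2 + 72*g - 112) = g*(g + 3)/(g^2 - 11*g + 28)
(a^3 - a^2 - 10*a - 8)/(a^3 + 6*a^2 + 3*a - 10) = (a^2 - 3*a - 4)/(a^2 + 4*a - 5)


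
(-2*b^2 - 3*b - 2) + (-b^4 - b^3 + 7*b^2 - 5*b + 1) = -b^4 - b^3 + 5*b^2 - 8*b - 1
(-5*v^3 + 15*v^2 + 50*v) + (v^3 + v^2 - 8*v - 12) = -4*v^3 + 16*v^2 + 42*v - 12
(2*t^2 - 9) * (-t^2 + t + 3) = -2*t^4 + 2*t^3 + 15*t^2 - 9*t - 27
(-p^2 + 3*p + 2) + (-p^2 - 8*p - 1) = -2*p^2 - 5*p + 1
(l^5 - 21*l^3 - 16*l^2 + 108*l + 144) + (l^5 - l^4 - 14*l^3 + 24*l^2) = 2*l^5 - l^4 - 35*l^3 + 8*l^2 + 108*l + 144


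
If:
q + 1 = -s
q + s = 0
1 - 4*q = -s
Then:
No Solution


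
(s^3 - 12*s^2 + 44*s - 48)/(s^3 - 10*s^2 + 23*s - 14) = (s^2 - 10*s + 24)/(s^2 - 8*s + 7)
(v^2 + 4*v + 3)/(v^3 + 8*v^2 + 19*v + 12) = 1/(v + 4)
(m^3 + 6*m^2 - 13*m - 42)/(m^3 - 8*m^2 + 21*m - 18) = (m^2 + 9*m + 14)/(m^2 - 5*m + 6)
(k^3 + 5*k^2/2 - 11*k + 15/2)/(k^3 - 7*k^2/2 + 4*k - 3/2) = (k + 5)/(k - 1)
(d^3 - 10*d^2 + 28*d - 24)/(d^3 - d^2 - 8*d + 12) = (d - 6)/(d + 3)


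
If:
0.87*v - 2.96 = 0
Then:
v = 3.40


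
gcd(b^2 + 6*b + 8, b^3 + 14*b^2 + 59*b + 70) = b + 2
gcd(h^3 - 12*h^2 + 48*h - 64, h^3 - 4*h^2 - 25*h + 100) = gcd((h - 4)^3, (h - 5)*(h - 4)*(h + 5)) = h - 4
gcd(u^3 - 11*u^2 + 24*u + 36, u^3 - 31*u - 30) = u^2 - 5*u - 6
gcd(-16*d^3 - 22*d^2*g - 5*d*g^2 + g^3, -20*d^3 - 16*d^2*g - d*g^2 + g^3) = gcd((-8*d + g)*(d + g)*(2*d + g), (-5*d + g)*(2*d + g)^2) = 2*d + g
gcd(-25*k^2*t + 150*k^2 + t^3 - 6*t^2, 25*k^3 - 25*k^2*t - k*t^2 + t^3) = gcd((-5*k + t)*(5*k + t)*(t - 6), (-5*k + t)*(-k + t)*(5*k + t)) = -25*k^2 + t^2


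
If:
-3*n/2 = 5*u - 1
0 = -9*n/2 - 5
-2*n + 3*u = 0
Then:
No Solution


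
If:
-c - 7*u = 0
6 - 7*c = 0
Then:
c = 6/7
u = -6/49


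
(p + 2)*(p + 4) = p^2 + 6*p + 8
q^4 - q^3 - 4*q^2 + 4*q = q*(q - 2)*(q - 1)*(q + 2)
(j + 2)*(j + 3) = j^2 + 5*j + 6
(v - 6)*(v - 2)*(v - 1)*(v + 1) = v^4 - 8*v^3 + 11*v^2 + 8*v - 12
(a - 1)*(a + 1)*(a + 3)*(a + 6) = a^4 + 9*a^3 + 17*a^2 - 9*a - 18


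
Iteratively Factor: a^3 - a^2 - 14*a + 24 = (a - 2)*(a^2 + a - 12) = (a - 3)*(a - 2)*(a + 4)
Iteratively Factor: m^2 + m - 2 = (m - 1)*(m + 2)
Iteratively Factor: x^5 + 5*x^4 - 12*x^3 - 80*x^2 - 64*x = (x - 4)*(x^4 + 9*x^3 + 24*x^2 + 16*x) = (x - 4)*(x + 1)*(x^3 + 8*x^2 + 16*x) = (x - 4)*(x + 1)*(x + 4)*(x^2 + 4*x) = x*(x - 4)*(x + 1)*(x + 4)*(x + 4)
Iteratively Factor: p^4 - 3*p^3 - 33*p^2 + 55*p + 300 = (p - 5)*(p^3 + 2*p^2 - 23*p - 60) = (p - 5)*(p + 4)*(p^2 - 2*p - 15) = (p - 5)^2*(p + 4)*(p + 3)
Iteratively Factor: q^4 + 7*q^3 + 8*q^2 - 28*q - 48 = (q + 2)*(q^3 + 5*q^2 - 2*q - 24) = (q + 2)*(q + 4)*(q^2 + q - 6) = (q + 2)*(q + 3)*(q + 4)*(q - 2)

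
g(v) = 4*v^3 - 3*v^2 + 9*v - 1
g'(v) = 12*v^2 - 6*v + 9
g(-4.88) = -581.22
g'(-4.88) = 324.05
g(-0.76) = -11.33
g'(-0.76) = 20.49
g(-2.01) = -63.69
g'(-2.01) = 69.54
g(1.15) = 11.47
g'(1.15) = 17.97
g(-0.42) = -5.61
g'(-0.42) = 13.64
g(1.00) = 9.00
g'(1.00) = 15.00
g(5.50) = 623.25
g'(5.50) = 339.00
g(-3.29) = -205.53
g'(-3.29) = 158.63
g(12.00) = 6587.00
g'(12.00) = 1665.00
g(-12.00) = -7453.00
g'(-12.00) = 1809.00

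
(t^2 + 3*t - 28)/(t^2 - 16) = (t + 7)/(t + 4)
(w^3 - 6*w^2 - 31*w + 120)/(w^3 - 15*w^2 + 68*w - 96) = (w + 5)/(w - 4)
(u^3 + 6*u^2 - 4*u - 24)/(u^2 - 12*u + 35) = (u^3 + 6*u^2 - 4*u - 24)/(u^2 - 12*u + 35)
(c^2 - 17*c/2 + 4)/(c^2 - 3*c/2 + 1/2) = (c - 8)/(c - 1)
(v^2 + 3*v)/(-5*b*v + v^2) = (v + 3)/(-5*b + v)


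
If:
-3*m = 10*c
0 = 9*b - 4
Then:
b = 4/9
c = -3*m/10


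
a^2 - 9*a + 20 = (a - 5)*(a - 4)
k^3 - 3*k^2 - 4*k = k*(k - 4)*(k + 1)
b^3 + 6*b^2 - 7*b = b*(b - 1)*(b + 7)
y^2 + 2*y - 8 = (y - 2)*(y + 4)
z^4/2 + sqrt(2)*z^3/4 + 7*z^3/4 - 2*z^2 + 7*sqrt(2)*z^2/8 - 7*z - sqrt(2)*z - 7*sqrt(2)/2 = (z/2 + 1)*(z - 2)*(z + 7/2)*(z + sqrt(2)/2)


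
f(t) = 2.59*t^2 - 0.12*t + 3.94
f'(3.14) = 16.15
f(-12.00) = 378.34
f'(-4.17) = -21.72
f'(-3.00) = -15.66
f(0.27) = 4.10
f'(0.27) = 1.28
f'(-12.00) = -62.28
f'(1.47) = 7.49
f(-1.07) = 7.03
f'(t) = 5.18*t - 0.12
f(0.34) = 4.20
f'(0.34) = 1.64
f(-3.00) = 27.61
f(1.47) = 9.36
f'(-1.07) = -5.66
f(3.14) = 29.10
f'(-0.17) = -1.00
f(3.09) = 28.30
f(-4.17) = 49.48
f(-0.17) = 4.04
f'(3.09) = 15.89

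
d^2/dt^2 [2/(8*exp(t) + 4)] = (2*exp(t) - 1)*exp(t)/(2*exp(t) + 1)^3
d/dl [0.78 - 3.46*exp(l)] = -3.46*exp(l)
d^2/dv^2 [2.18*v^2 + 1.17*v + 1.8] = 4.36000000000000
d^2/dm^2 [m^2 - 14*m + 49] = 2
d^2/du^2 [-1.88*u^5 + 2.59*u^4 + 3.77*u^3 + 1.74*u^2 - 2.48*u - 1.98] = -37.6*u^3 + 31.08*u^2 + 22.62*u + 3.48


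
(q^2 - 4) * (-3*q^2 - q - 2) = -3*q^4 - q^3 + 10*q^2 + 4*q + 8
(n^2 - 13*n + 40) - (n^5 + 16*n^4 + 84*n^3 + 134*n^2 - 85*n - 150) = -n^5 - 16*n^4 - 84*n^3 - 133*n^2 + 72*n + 190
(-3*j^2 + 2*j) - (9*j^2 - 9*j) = -12*j^2 + 11*j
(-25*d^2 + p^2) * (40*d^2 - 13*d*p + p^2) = -1000*d^4 + 325*d^3*p + 15*d^2*p^2 - 13*d*p^3 + p^4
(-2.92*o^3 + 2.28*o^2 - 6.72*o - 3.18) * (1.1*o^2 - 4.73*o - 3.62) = -3.212*o^5 + 16.3196*o^4 - 7.606*o^3 + 20.034*o^2 + 39.3678*o + 11.5116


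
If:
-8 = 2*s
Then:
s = -4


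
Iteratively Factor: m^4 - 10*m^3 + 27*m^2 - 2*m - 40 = (m + 1)*(m^3 - 11*m^2 + 38*m - 40) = (m - 2)*(m + 1)*(m^2 - 9*m + 20) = (m - 5)*(m - 2)*(m + 1)*(m - 4)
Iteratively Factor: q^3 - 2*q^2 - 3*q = (q + 1)*(q^2 - 3*q) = (q - 3)*(q + 1)*(q)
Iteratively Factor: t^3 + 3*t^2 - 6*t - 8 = (t + 1)*(t^2 + 2*t - 8) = (t - 2)*(t + 1)*(t + 4)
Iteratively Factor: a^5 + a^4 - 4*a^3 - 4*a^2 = (a + 1)*(a^4 - 4*a^2) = a*(a + 1)*(a^3 - 4*a) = a*(a - 2)*(a + 1)*(a^2 + 2*a) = a^2*(a - 2)*(a + 1)*(a + 2)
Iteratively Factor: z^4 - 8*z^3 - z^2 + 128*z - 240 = (z - 3)*(z^3 - 5*z^2 - 16*z + 80) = (z - 5)*(z - 3)*(z^2 - 16) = (z - 5)*(z - 3)*(z + 4)*(z - 4)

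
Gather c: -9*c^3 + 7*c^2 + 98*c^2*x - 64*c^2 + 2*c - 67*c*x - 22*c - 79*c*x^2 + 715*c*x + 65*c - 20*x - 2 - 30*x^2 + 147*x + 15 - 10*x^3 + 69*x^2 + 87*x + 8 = -9*c^3 + c^2*(98*x - 57) + c*(-79*x^2 + 648*x + 45) - 10*x^3 + 39*x^2 + 214*x + 21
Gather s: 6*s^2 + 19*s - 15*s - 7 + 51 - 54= 6*s^2 + 4*s - 10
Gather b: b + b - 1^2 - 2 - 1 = 2*b - 4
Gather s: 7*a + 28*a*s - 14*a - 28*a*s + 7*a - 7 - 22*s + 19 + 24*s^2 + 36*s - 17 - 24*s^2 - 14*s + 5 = 0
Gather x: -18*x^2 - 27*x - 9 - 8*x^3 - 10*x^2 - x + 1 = -8*x^3 - 28*x^2 - 28*x - 8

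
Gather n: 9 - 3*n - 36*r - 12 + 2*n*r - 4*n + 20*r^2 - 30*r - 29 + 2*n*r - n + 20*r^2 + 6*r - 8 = n*(4*r - 8) + 40*r^2 - 60*r - 40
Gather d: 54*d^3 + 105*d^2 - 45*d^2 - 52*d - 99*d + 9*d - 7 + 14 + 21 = 54*d^3 + 60*d^2 - 142*d + 28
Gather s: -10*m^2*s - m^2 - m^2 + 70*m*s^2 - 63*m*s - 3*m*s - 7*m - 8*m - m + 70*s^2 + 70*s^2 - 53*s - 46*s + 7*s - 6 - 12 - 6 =-2*m^2 - 16*m + s^2*(70*m + 140) + s*(-10*m^2 - 66*m - 92) - 24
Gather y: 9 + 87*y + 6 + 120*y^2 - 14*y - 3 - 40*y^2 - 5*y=80*y^2 + 68*y + 12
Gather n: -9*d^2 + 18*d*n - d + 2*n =-9*d^2 - d + n*(18*d + 2)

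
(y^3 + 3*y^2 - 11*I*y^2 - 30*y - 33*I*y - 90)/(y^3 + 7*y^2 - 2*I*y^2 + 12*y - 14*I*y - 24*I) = (y^2 - 11*I*y - 30)/(y^2 + 2*y*(2 - I) - 8*I)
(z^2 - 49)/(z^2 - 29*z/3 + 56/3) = 3*(z + 7)/(3*z - 8)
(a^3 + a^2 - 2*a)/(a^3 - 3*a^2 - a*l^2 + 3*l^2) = a*(a^2 + a - 2)/(a^3 - 3*a^2 - a*l^2 + 3*l^2)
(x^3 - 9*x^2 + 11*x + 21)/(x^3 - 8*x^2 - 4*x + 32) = (x^3 - 9*x^2 + 11*x + 21)/(x^3 - 8*x^2 - 4*x + 32)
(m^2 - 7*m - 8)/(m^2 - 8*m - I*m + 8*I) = (m + 1)/(m - I)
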